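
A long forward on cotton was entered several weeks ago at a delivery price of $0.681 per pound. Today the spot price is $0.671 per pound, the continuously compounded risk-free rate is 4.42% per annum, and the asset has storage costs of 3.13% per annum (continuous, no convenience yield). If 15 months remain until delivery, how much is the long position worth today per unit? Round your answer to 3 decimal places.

$0.053 per pound

Current fair forward for the remaining 15 months: F = S·e^((r + u)·T), (r + u) = 0.0442 + 0.0313 = 0.0755
F = 0.671 · e^(0.0755 × 15/12) = 0.671 × 1.098972 = 0.7374
Value of long forward = (F − K)·e^(−rT) = (0.7374 − 0.681) · e^(−0.0442·15/12)
= 0.0564 × 0.946249 = 0.053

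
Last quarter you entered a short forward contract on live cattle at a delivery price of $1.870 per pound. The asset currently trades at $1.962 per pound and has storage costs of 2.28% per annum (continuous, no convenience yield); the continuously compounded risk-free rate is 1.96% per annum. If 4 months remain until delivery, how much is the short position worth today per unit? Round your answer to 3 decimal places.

Current fair forward for the remaining 4 months: F = S·e^((r + u)·T), (r + u) = 0.0196 + 0.0228 = 0.0424
F = 1.962 · e^(0.0424 × 4/12) = 1.962 × 1.014234 = 1.9899
Value of long forward = (F − K)·e^(−rT) = (1.9899 − 1.870) · e^(−0.0196·4/12)
= 0.1199 × 0.993488 = 0.119
Short position value = −(long value) = -$0.119

-$0.119 per pound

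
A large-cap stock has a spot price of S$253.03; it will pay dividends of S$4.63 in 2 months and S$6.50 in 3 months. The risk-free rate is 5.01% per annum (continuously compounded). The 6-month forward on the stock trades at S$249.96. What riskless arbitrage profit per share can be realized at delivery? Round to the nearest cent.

PV(dividends) I = 4.63·e^(−0.0501·2/12) + 6.50·e^(−0.0501·3/12) = 11.0106
Fair forward F* = (S − I)·e^(rT) = (253.03 − 11.0106)·e^0.025050 = 242.0194 × 1.025366 = 248.1585
Market S$249.96 > fair 248.1585: forward overpriced → cash-and-carry (borrow at r, buy the stock and collect the dividends, short the forward).
Profit at T = |F_mkt − F*| = |249.96 − 248.1585| = S$1.80 per share

S$1.80 per share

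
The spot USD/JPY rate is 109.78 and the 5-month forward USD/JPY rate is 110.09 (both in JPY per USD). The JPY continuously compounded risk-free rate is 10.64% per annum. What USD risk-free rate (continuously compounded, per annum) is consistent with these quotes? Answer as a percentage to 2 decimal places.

F = S·e^((r_JPY − r_USD)T) ⇒ r_USD = r_JPY − ln(F/S)/T
ln(110.09/109.78) = 0.002820; /(5/12) = 0.006768
r_USD = 0.1064 − 0.006768 = 0.099632
r_USD = 9.96%

9.96%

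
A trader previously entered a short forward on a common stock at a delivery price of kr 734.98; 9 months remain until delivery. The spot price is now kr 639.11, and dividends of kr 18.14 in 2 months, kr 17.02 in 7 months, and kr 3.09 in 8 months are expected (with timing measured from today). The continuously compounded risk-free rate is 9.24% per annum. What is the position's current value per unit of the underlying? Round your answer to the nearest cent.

PV(remaining dividends) I = 18.14·e^(−0.0924·2/12) + 17.02·e^(−0.0924·7/12) + 3.09·e^(−0.0924·8/12) = 36.8951
Current forward F = (S − I)·e^(rT) = (639.11 − 36.8951)·e^(0.0924·9/12) = 602.2149 × 1.071758 = 645.4286
Value (long) = (F − K)·e^(−rT) = (645.4286 − 734.98) × 0.933047 = -83.5557
Short position value = −(long value) = kr 83.56

kr 83.56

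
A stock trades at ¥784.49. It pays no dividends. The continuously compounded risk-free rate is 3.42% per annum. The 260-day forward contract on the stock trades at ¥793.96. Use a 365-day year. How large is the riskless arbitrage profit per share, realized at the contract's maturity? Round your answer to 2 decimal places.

Fair forward: F* = S·e^(carry·T), with carry = r = 0.0342
F* = 784.49 · e^(0.0342 × 260/365) = 784.49 · e^0.024362 = 784.49 × 1.024661 = ¥803.8363
Market ¥793.96 < fair ¥803.8363: forward underpriced → reverse cash-and-carry (short spot, go long the forward).
At maturity, profit = |F_mkt − F*| = |793.96 − 803.8363| = ¥9.88 per share

¥9.88 per share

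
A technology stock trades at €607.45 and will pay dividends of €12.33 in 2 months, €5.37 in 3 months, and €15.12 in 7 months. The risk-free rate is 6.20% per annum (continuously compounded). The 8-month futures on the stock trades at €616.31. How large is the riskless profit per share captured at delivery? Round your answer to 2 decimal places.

PV(dividends) I = 12.33·e^(−0.0620·2/12) + 5.37·e^(−0.0620·3/12) + 15.12·e^(−0.0620·7/12) = 32.0736
Fair futures F* = (S − I)·e^(rT) = (607.45 − 32.0736)·e^0.041333 = 575.3764 × 1.042199 = 599.6567
Market €616.31 > fair 599.6567: forward overpriced → cash-and-carry (borrow at r, buy the stock and collect the dividends, short the forward).
Profit at T = |F_mkt − F*| = |616.31 − 599.6567| = €16.65 per share

€16.65 per share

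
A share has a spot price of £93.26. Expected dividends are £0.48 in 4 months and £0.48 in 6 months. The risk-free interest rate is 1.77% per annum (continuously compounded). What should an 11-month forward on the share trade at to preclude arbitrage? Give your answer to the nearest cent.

£93.82

PV(dividends) I = 0.48·e^(−0.0177·4/12) + 0.48·e^(−0.0177·6/12)
I = 0.4772 + 0.4758 = 0.9530
F = (S − I)·e^(rT) = (93.26 − 0.9530) · e^(0.0177·11/12)
= 92.3070 · e^0.016225 = 92.3070 × 1.016357 = £93.82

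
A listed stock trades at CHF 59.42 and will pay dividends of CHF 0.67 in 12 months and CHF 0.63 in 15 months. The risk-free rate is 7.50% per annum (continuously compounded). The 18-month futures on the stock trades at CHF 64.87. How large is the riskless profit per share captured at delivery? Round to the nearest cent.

CHF 0.29 per share

PV(dividends) I = 0.67·e^(−0.0750·12/12) + 0.63·e^(−0.0750·15/12) = 1.1952
Fair futures F* = (S − I)·e^(rT) = (59.42 − 1.1952)·e^0.112500 = 58.2248 × 1.119072 = 65.1577
Market CHF 64.87 < fair 65.1577: forward underpriced → reverse cash-and-carry (short the stock, invest proceeds at r, pay the dividends, go long the forward).
Profit at T = |F_mkt − F*| = |64.87 − 65.1577| = CHF 0.29 per share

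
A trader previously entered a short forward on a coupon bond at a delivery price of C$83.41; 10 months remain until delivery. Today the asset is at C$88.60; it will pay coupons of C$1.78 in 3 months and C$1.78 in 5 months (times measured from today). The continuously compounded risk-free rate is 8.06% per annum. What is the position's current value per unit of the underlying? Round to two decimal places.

PV(remaining coupons) I = 1.78·e^(−0.0806·3/12) + 1.78·e^(−0.0806·5/12) = 3.4657
Current forward F = (S − I)·e^(rT) = (88.60 − 3.4657)·e^(0.0806·10/12) = 85.1343 × 1.069474 = 91.0489
Value (long) = (F − K)·e^(−rT) = (91.0489 − 83.41) × 0.935039 = 7.1427
Short position value = −(long value) = -C$7.14

-C$7.14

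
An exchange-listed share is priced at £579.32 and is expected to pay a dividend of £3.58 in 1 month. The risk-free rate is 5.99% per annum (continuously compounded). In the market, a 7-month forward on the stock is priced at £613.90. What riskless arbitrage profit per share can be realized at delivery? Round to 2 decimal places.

PV(dividends) I = 3.58·e^(−0.0599·1/12) = 3.5622
Fair forward F* = (S − I)·e^(rT) = (579.32 − 3.5622)·e^0.034942 = 575.7578 × 1.035560 = 596.2317
Market £613.90 > fair 596.2317: forward overpriced → cash-and-carry (borrow at r, buy the stock and collect the dividends, short the forward).
Profit at T = |F_mkt − F*| = |613.90 − 596.2317| = £17.67 per share

£17.67 per share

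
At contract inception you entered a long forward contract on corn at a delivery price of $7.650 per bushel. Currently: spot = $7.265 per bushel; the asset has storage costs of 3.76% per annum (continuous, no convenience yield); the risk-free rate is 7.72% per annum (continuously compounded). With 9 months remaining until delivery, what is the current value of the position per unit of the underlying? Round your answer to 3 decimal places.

$0.253 per bushel

Current fair forward for the remaining 9 months: F = S·e^((r + u)·T), (r + u) = 0.0772 + 0.0376 = 0.1148
F = 7.265 · e^(0.1148 × 9/12) = 7.265 × 1.089915 = 7.9182
Value of long forward = (F − K)·e^(−rT) = (7.9182 − 7.650) · e^(−0.0772·9/12)
= 0.2682 × 0.943744 = 0.253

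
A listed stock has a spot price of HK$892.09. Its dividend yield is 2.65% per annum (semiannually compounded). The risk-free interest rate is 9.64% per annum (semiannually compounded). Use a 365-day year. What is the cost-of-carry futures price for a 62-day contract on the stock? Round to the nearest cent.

F = S · (1+r/2)^(2T) / (1+q/2)^(2T)
= 892.09 × 1.016121 / 1.004482 = 892.09 × 1.011587
F = HK$902.43

HK$902.43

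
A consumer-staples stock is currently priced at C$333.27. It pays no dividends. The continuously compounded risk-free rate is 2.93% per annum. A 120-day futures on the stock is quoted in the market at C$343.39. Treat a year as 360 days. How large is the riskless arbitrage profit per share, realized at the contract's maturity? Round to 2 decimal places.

Fair futures: F* = S·e^(carry·T), with carry = r = 0.0293
F* = 333.27 · e^(0.0293 × 120/360) = 333.27 · e^0.009767 = 333.27 × 1.009815 = C$336.5410
Market C$343.39 > fair C$336.5410: forward overpriced → cash-and-carry (buy spot, short the forward).
At maturity, profit = |F_mkt − F*| = |343.39 − 336.5410| = C$6.85 per share

C$6.85 per share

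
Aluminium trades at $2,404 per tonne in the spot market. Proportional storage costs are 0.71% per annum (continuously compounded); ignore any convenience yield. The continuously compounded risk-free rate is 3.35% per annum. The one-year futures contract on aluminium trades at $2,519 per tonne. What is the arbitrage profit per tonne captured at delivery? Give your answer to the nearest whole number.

$15 per tonne

Fair futures: F* = S·e^(carry·T), with carry = (r + u) = 0.0335 + 0.0071 = 0.0406
F* = 2404 · e^(0.0406 × 12/12) = 2404 · e^0.040600 = 2404 × 1.041435 = $2503.6097
Market $2519 > fair $2503.6097: forward overpriced → cash-and-carry (buy spot, short the forward).
At maturity, profit = |F_mkt − F*| = |2519 − 2503.6097| = $15 per tonne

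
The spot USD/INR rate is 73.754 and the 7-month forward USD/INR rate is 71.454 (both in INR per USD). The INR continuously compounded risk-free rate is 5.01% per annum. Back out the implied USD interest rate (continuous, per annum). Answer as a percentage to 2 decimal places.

10.44%

F = S·e^((r_INR − r_USD)T) ⇒ r_USD = r_INR − ln(F/S)/T
ln(71.454/73.754) = -0.031681; /(7/12) = -0.054310
r_USD = 0.0501 + 0.054310 = 0.104410
r_USD = 10.44%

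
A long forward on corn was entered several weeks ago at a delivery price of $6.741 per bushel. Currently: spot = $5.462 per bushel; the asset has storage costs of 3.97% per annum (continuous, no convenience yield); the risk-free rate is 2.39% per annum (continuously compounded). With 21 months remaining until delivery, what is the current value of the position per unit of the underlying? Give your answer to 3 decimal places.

-$0.610 per bushel

Current fair forward for the remaining 21 months: F = S·e^((r + u)·T), (r + u) = 0.0239 + 0.0397 = 0.0636
F = 5.462 · e^(0.0636 × 21/12) = 5.462 × 1.117730 = 6.1050
Value of long forward = (F − K)·e^(−rT) = (6.1050 − 6.741) · e^(−0.0239·21/12)
= -0.6360 × 0.959038 = -0.610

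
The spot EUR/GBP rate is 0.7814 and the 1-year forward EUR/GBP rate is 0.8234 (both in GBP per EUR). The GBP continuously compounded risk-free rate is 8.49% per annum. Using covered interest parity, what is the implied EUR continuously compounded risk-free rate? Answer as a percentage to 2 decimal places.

3.25%

F = S·e^((r_GBP − r_EUR)T) ⇒ r_EUR = r_GBP − ln(F/S)/T
ln(0.8234/0.7814) = 0.052355; /(1) = 0.052355
r_EUR = 0.0849 − 0.052355 = 0.032545
r_EUR = 3.25%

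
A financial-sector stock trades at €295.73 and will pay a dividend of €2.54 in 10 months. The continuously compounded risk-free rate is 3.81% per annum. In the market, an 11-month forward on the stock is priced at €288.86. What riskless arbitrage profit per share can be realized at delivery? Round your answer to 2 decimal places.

PV(dividends) I = 2.54·e^(−0.0381·10/12) = 2.4606
Fair forward F* = (S − I)·e^(rT) = (295.73 − 2.4606)·e^0.034925 = 293.2694 × 1.035542 = 303.6928
Market €288.86 < fair 303.6928: forward underpriced → reverse cash-and-carry (short the stock, invest proceeds at r, pay the dividends, go long the forward).
Profit at T = |F_mkt − F*| = |288.86 − 303.6928| = €14.83 per share

€14.83 per share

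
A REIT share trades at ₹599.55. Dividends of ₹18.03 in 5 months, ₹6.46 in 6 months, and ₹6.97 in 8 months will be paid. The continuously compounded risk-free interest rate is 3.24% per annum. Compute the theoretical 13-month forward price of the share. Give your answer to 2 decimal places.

₹588.90

PV(dividends) I = 18.03·e^(−0.0324·5/12) + 6.46·e^(−0.0324·6/12) + 6.97·e^(−0.0324·8/12)
I = 17.7882 + 6.3562 + 6.8211 = 30.9655
F = (S − I)·e^(rT) = (599.55 − 30.9655) · e^(0.0324·13/12)
= 568.5845 · e^0.035100 = 568.5845 × 1.035723 = ₹588.90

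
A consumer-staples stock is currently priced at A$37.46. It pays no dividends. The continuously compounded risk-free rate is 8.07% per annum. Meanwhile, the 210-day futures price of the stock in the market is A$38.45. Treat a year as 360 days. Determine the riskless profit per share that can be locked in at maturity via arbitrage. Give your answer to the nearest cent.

A$0.82 per share

Fair futures: F* = S·e^(carry·T), with carry = r = 0.0807
F* = 37.46 · e^(0.0807 × 210/360) = 37.46 · e^0.047075 = 37.46 × 1.048201 = A$39.2656
Market A$38.45 < fair A$39.2656: forward underpriced → reverse cash-and-carry (short spot, go long the forward).
At maturity, profit = |F_mkt − F*| = |38.45 − 39.2656| = A$0.82 per share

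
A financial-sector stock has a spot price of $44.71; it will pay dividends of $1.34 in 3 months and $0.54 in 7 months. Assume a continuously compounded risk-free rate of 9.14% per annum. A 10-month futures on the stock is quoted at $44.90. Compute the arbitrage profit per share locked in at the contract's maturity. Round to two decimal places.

PV(dividends) I = 1.34·e^(−0.0914·3/12) + 0.54·e^(−0.0914·7/12) = 1.8217
Fair futures F* = (S − I)·e^(rT) = (44.71 − 1.8217)·e^0.076167 = 42.8883 × 1.079143 = 46.2826
Market $44.90 < fair 46.2826: forward underpriced → reverse cash-and-carry (short the stock, invest proceeds at r, pay the dividends, go long the forward).
Profit at T = |F_mkt − F*| = |44.90 − 46.2826| = $1.38 per share

$1.38 per share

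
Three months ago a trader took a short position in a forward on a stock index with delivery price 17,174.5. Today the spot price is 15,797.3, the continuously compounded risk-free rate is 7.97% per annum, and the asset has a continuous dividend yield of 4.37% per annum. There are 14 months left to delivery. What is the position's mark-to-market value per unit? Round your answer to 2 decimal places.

637.47

Current fair forward for the remaining 14 months: F = S·e^((r − q)·T), (r − q) = 0.0797 − 0.0437 = 0.0360
F = 15797.3 · e^(0.0360 × 14/12) = 15797.3 × 1.04289448 = 16474.9170
Value of long forward = (F − K)·e^(−rT) = (16474.9170 − 17174.5) · e^(−0.0797·14/12)
= -699.5830 × 0.91120869 = -637.47
Short position value = −(long value) = 637.47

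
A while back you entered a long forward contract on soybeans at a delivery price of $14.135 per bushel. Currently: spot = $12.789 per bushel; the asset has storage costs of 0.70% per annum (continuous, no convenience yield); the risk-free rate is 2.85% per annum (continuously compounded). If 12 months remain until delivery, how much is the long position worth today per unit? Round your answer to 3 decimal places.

-$0.859 per bushel

Current fair forward for the remaining 12 months: F = S·e^((r + u)·T), (r + u) = 0.0285 + 0.0070 = 0.0355
F = 12.789 · e^(0.0355 × 12/12) = 12.789 × 1.036138 = 13.2512
Value of long forward = (F − K)·e^(−rT) = (13.2512 − 14.135) · e^(−0.0285·12/12)
= -0.8838 × 0.971902 = -0.859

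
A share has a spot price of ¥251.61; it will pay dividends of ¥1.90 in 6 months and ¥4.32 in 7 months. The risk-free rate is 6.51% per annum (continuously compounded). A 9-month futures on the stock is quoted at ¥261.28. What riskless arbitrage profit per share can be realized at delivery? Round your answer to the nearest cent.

PV(dividends) I = 1.90·e^(−0.0651·6/12) + 4.32·e^(−0.0651·7/12) = 5.9982
Fair futures F* = (S − I)·e^(rT) = (251.61 − 5.9982)·e^0.048825 = 245.6118 × 1.050037 = 257.9015
Market ¥261.28 > fair 257.9015: forward overpriced → cash-and-carry (borrow at r, buy the stock and collect the dividends, short the forward).
Profit at T = |F_mkt − F*| = |261.28 − 257.9015| = ¥3.38 per share

¥3.38 per share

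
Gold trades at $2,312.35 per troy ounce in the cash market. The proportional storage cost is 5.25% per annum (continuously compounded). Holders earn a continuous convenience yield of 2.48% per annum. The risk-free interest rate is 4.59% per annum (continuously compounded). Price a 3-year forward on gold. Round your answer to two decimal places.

Net carry = r + u − y = 0.0459 + 0.0525 − 0.0248 = 0.0736
F = S·e^((r+u−y)T) = 2312.35 · e^(0.0736 × 3) = 2312.35 · e^0.22080000
= 2312.35 × 1.24707399 = $2,883.67 per troy ounce

$2,883.67 per troy ounce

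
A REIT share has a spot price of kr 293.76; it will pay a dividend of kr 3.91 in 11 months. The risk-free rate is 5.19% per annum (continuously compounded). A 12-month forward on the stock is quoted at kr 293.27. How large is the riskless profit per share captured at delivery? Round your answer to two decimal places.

PV(dividends) I = 3.91·e^(−0.0519·11/12) = 3.7283
Fair forward F* = (S − I)·e^(rT) = (293.76 − 3.7283)·e^0.051900 = 290.0317 × 1.053270 = 305.4817
Market kr 293.27 < fair 305.4817: forward underpriced → reverse cash-and-carry (short the stock, invest proceeds at r, pay the dividends, go long the forward).
Profit at T = |F_mkt − F*| = |293.27 − 305.4817| = kr 12.21 per share

kr 12.21 per share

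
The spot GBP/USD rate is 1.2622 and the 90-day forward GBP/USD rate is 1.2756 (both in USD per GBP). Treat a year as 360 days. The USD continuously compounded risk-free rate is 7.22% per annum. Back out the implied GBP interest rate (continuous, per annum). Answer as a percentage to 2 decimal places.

F = S·e^((r_USD − r_GBP)T) ⇒ r_GBP = r_USD − ln(F/S)/T
ln(1.2756/1.2622) = 0.010560; /(90/360) = 0.042240
r_GBP = 0.0722 − 0.042240 = 0.029960
r_GBP = 3.00%

3.00%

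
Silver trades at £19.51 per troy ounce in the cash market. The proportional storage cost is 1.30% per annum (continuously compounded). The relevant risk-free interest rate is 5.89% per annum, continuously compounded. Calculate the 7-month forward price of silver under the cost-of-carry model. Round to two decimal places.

Net carry = r + u − y = 0.0589 + 0.0130 − 0.0000 = 0.0719
F = S·e^((r+u−y)T) = 19.51 · e^(0.0719 × 7/12) = 19.51 · e^0.041942
= 19.51 × 1.042834 = £20.35 per troy ounce

£20.35 per troy ounce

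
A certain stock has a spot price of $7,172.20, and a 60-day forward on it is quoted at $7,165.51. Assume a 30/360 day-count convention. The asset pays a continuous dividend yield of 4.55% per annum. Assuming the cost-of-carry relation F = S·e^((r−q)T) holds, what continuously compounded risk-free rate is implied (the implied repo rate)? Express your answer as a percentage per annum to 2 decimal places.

From F = S·e^((r−q)T): (r − q) = ln(F/S)/T
ln(7165.51/7172.20) = ln(0.999067) = -0.000933
(r − q) = -0.000933 / (60/360) = -0.005598
r = ln(F/S)/T + q = -0.005598 + 0.0455 = 0.039902
r = 3.99%

3.99%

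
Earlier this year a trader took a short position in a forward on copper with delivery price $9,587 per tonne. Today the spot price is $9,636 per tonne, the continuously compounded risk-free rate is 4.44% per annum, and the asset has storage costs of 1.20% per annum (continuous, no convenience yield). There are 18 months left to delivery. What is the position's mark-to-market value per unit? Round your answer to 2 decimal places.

-$841.72 per tonne

Current fair forward for the remaining 18 months: F = S·e^((r + u)·T), (r + u) = 0.0444 + 0.0120 = 0.0564
F = 9636 · e^(0.0564 × 18/12) = 9636 × 1.08828167 = 10486.6822
Value of long forward = (F − K)·e^(−rT) = (10486.6822 − 9587) · e^(−0.0444·18/12)
= 899.6822 × 0.93556935 = 841.72
Short position value = −(long value) = -$841.72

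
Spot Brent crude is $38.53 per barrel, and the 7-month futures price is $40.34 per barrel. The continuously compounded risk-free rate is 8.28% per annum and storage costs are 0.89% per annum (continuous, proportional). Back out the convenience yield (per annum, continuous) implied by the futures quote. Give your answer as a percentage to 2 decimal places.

F = S·e^((r+u−y)T) ⇒ (r+u−y) = ln(F/S)/T
ln(40.34/38.53) = 0.045906; /T ⇒ 0.078696
y = r + u − ln(F/S)/T = 0.0828 + 0.0089 − 0.078696 = 0.013004
y = 1.30%

1.30%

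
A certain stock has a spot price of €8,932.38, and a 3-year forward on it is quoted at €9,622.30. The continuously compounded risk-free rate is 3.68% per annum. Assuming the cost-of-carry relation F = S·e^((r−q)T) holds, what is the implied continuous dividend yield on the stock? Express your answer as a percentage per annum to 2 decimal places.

1.20%

From F = S·e^((r−q)T): (r − q) = ln(F/S)/T
ln(9622.30/8932.38) = ln(1.077238) = 0.074400
(r − q) = 0.074400 / (3) = 0.024800
q = r − ln(F/S)/T = 0.0368 − 0.024800 = 0.012000
q = 1.20%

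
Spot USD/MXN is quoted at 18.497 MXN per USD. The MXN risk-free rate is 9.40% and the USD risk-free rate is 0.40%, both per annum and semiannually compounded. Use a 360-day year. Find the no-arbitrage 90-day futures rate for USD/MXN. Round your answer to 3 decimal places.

18.908

By covered interest parity, F = S · (1+r_MXN/2)^(2T) / (1+r_USD/2)^(2T)
= 18.497 × 1.023230 / 1.001000 = 18.497 × 1.022208
F = 18.908 MXN per USD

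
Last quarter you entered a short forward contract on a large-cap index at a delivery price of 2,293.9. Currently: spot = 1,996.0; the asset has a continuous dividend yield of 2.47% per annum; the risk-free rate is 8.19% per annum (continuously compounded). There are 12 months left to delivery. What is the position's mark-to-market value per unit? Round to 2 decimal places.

166.21

Current fair forward for the remaining 12 months: F = S·e^((r − q)·T), (r − q) = 0.0819 − 0.0247 = 0.0572
F = 1996.0 · e^(0.0572 × 12/12) = 1996.0 × 1.05886756 = 2113.4996
Value of long forward = (F − K)·e^(−rT) = (2113.4996 − 2293.9) · e^(−0.0819·12/12)
= -180.4004 × 0.92136409 = -166.21
Short position value = −(long value) = 166.21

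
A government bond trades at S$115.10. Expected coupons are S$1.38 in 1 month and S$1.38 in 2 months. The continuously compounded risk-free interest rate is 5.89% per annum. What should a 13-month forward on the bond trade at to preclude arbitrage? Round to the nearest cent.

PV(coupons) I = 1.38·e^(−0.0589·1/12) + 1.38·e^(−0.0589·2/12)
I = 1.3732 + 1.3665 = 2.7397
F = (S − I)·e^(rT) = (115.10 − 2.7397) · e^(0.0589·13/12)
= 112.3603 · e^0.063808 = 112.3603 × 1.065888 = S$119.76

S$119.76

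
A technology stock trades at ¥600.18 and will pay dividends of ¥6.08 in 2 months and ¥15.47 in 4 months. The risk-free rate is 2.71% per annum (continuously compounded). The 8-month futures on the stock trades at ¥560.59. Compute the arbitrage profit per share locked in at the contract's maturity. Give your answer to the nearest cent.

PV(dividends) I = 6.08·e^(−0.0271·2/12) + 15.47·e^(−0.0271·4/12) = 21.3835
Fair futures F* = (S − I)·e^(rT) = (600.18 − 21.3835)·e^0.018067 = 578.7965 × 1.018231 = 589.3485
Market ¥560.59 < fair 589.3485: forward underpriced → reverse cash-and-carry (short the stock, invest proceeds at r, pay the dividends, go long the forward).
Profit at T = |F_mkt − F*| = |560.59 − 589.3485| = ¥28.76 per share

¥28.76 per share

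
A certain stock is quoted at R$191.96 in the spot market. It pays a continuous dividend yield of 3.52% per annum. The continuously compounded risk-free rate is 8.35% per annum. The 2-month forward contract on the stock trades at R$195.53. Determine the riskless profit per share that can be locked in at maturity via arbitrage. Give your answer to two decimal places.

Fair forward: F* = S·e^(carry·T), with carry = (r − q) = 0.0835 − 0.0352 = 0.0483
F* = 191.96 · e^(0.0483 × 2/12) = 191.96 · e^0.008050 = 191.96 × 1.008082 = R$193.5114
Market R$195.53 > fair R$193.5114: forward overpriced → cash-and-carry (buy spot, short the forward).
At maturity, profit = |F_mkt − F*| = |195.53 − 193.5114| = R$2.02 per share

R$2.02 per share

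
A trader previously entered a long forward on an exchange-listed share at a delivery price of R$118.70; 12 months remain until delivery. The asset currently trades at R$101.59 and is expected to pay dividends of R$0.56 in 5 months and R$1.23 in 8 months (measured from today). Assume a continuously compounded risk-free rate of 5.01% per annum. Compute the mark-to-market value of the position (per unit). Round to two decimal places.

-R$13.05

PV(remaining dividends) I = 0.56·e^(−0.0501·5/12) + 1.23·e^(−0.0501·8/12) = 1.7380
Current forward F = (S − I)·e^(rT) = (101.59 − 1.7380)·e^(0.0501·12/12) = 99.8520 × 1.051376 = 104.9820
Value (long) = (F − K)·e^(−rT) = (104.9820 − 118.70) × 0.951134 = -13.0477
Value = -R$13.05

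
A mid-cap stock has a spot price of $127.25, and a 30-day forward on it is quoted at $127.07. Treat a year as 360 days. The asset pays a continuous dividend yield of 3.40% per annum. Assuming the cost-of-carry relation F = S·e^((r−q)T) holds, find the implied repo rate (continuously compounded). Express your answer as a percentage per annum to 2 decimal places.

From F = S·e^((r−q)T): (r − q) = ln(F/S)/T
ln(127.07/127.25) = ln(0.998585) = -0.001416
(r − q) = -0.001416 / (30/360) = -0.016992
r = ln(F/S)/T + q = -0.016992 + 0.0340 = 0.017008
r = 1.70%

1.70%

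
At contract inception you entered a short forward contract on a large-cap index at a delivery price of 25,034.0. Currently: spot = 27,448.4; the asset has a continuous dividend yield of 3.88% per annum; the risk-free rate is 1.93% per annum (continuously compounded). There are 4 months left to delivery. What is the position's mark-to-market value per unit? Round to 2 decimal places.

-2222.22

Current fair forward for the remaining 4 months: F = S·e^((r − q)·T), (r − q) = 0.0193 − 0.0388 = -0.0195
F = 27448.4 · e^(-0.0195 × 4/12) = 27448.4 × 0.99352108 = 27270.5640
Value of long forward = (F − K)·e^(−rT) = (27270.5640 − 25034.0) · e^(−0.0193·4/12)
= 2236.5640 × 0.99358732 = 2222.22
Short position value = −(long value) = -2222.22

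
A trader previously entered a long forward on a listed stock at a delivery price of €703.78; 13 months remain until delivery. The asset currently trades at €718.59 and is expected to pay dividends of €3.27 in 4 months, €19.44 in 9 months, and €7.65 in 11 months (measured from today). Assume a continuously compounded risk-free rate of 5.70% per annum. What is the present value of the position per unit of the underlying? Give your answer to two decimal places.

€27.86

PV(remaining dividends) I = 3.27·e^(−0.0570·4/12) + 19.44·e^(−0.0570·9/12) + 7.65·e^(−0.0570·11/12) = 29.0955
Current forward F = (S − I)·e^(rT) = (718.59 − 29.0955)·e^(0.0570·13/12) = 689.4945 × 1.063696 = 733.4125
Value (long) = (F − K)·e^(−rT) = (733.4125 − 703.78) × 0.940118 = 27.8580
Value = €27.86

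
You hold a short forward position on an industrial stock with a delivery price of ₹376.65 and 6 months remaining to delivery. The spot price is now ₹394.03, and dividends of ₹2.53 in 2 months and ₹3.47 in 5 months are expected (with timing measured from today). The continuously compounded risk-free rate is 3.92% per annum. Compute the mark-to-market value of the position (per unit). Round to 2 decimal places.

-₹18.76

PV(remaining dividends) I = 2.53·e^(−0.0392·2/12) + 3.47·e^(−0.0392·5/12) = 5.9273
Current forward F = (S − I)·e^(rT) = (394.03 − 5.9273)·e^(0.0392·6/12) = 388.1027 × 1.019793 = 395.7844
Value (long) = (F − K)·e^(−rT) = (395.7844 − 376.65) × 0.980591 = 18.7630
Short position value = −(long value) = -₹18.76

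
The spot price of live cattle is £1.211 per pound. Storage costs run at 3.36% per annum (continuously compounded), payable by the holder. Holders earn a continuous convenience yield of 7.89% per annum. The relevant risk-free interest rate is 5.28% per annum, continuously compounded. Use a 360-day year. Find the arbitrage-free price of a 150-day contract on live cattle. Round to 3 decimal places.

Net carry = r + u − y = 0.0528 + 0.0336 − 0.0789 = 0.0075
F = S·e^((r+u−y)T) = 1.211 · e^(0.0075 × 150/360) = 1.211 · e^0.003125
= 1.211 × 1.003130 = £1.215 per pound

£1.215 per pound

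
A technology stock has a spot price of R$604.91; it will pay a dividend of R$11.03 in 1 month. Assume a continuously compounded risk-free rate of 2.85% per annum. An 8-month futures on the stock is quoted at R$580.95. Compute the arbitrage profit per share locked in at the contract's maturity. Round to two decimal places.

PV(dividends) I = 11.03·e^(−0.0285·1/12) = 11.0038
Fair futures F* = (S − I)·e^(rT) = (604.91 − 11.0038)·e^0.019000 = 593.9062 × 1.019182 = 605.2985
Market R$580.95 < fair 605.2985: forward underpriced → reverse cash-and-carry (short the stock, invest proceeds at r, pay the dividends, go long the forward).
Profit at T = |F_mkt − F*| = |580.95 − 605.2985| = R$24.35 per share

R$24.35 per share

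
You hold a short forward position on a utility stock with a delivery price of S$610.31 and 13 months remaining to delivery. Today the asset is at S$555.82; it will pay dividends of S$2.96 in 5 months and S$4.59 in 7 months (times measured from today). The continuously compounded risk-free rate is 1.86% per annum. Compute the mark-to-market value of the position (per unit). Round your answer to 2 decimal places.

PV(remaining dividends) I = 2.96·e^(−0.0186·5/12) + 4.59·e^(−0.0186·7/12) = 7.4776
Current forward F = (S − I)·e^(rT) = (555.82 − 7.4776)·e^(0.0186·13/12) = 548.3424 × 1.020354 = 559.5034
Value (long) = (F − K)·e^(−rT) = (559.5034 − 610.31) × 0.980052 = -49.7931
Short position value = −(long value) = S$49.79

S$49.79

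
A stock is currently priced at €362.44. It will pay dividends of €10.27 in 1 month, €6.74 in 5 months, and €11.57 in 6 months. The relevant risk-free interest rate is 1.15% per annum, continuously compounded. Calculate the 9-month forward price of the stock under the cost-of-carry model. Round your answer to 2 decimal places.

€336.86

PV(dividends) I = 10.27·e^(−0.0115·1/12) + 6.74·e^(−0.0115·5/12) + 11.57·e^(−0.0115·6/12)
I = 10.2602 + 6.7078 + 11.5037 = 28.4717
F = (S − I)·e^(rT) = (362.44 − 28.4717) · e^(0.0115·9/12)
= 333.9683 · e^0.008625 = 333.9683 × 1.008662 = €336.86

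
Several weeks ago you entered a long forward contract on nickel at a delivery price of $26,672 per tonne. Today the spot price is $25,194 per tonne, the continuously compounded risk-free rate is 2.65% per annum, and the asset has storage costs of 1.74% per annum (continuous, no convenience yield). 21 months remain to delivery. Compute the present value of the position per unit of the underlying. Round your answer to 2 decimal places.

Current fair forward for the remaining 21 months: F = S·e^((r + u)·T), (r + u) = 0.0265 + 0.0174 = 0.0439
F = 25194 · e^(0.0439 × 21/12) = 25194 × 1.07985309 = 27205.8187
Value of long forward = (F − K)·e^(−rT) = (27205.8187 − 26672) · e^(−0.0265·21/12)
= 533.8187 × 0.95468389 = 509.63

$509.63 per tonne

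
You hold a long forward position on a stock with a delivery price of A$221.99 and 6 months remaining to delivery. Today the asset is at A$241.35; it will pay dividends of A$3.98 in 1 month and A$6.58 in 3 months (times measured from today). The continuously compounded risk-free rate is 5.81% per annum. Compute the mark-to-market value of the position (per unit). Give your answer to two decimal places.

PV(remaining dividends) I = 3.98·e^(−0.0581·1/12) + 6.58·e^(−0.0581·3/12) = 10.4459
Current forward F = (S − I)·e^(rT) = (241.35 − 10.4459)·e^(0.0581·6/12) = 230.9041 × 1.029476 = 237.7102
Value (long) = (F − K)·e^(−rT) = (237.7102 − 221.99) × 0.971368 = 15.2701
Value = A$15.27

A$15.27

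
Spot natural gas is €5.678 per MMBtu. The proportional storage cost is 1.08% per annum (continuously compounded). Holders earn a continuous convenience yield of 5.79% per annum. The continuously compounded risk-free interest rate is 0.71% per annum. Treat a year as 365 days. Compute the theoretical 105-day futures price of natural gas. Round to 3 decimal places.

Net carry = r + u − y = 0.0071 + 0.0108 − 0.0579 = -0.0400
F = S·e^((r+u−y)T) = 5.678 · e^(-0.0400 × 105/365) = 5.678 · e^-0.011507
= 5.678 × 0.988559 = €5.613 per MMBtu

€5.613 per MMBtu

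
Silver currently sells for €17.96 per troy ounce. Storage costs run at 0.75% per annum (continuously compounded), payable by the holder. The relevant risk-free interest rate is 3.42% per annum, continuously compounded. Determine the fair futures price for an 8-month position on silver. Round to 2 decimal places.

Net carry = r + u − y = 0.0342 + 0.0075 − 0.0000 = 0.0417
F = S·e^((r+u−y)T) = 17.96 · e^(0.0417 × 8/12) = 17.96 · e^0.027800
= 17.96 × 1.028190 = €18.47 per troy ounce

€18.47 per troy ounce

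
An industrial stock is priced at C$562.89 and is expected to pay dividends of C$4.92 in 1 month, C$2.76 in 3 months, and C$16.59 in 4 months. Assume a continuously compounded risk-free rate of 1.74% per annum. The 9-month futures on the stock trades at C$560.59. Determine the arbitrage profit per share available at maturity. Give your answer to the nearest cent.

PV(dividends) I = 4.92·e^(−0.0174·1/12) + 2.76·e^(−0.0174·3/12) + 16.59·e^(−0.0174·4/12) = 24.1549
Fair futures F* = (S − I)·e^(rT) = (562.89 − 24.1549)·e^0.013050 = 538.7351 × 1.013136 = 545.8119
Market C$560.59 > fair 545.8119: forward overpriced → cash-and-carry (borrow at r, buy the stock and collect the dividends, short the forward).
Profit at T = |F_mkt − F*| = |560.59 − 545.8119| = C$14.78 per share

C$14.78 per share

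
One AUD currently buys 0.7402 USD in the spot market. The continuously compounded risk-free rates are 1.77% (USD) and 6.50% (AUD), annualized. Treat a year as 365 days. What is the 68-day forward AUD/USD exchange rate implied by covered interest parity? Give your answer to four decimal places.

0.7337

F = S·e^((r_USD − r_AUD)T) = 0.7402 · e^((0.0177 − 0.0650) × 68/365)
= 0.7402 · e^-0.008812 = 0.7402 × 0.991227
F = 0.7337 USD per AUD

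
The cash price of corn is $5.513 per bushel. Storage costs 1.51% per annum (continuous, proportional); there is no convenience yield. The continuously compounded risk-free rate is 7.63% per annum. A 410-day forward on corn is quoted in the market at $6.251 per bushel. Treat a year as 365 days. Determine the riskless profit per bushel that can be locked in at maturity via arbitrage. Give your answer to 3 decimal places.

$0.142 per bushel

Fair forward: F* = S·e^(carry·T), with carry = (r + u) = 0.0763 + 0.0151 = 0.0914
F* = 5.513 · e^(0.0914 × 410/365) = 5.513 · e^0.102668 = 5.513 × 1.108123 = $6.1091
Market $6.251 > fair $6.1091: forward overpriced → cash-and-carry (buy spot, short the forward).
At maturity, profit = |F_mkt − F*| = |6.251 − 6.1091| = $0.142 per bushel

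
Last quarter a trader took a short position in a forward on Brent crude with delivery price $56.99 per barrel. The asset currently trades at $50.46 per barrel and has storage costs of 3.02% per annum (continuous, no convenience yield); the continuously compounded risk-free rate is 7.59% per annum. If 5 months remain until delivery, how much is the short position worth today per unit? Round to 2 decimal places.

Current fair forward for the remaining 5 months: F = S·e^((r + u)·T), (r + u) = 0.0759 + 0.0302 = 0.1061
F = 50.46 · e^(0.1061 × 5/12) = 50.46 × 1.045200 = 52.7408
Value of long forward = (F − K)·e^(−rT) = (52.7408 − 56.99) · e^(−0.0759·5/12)
= -4.2492 × 0.968870 = -4.12
Short position value = −(long value) = $4.12

$4.12 per barrel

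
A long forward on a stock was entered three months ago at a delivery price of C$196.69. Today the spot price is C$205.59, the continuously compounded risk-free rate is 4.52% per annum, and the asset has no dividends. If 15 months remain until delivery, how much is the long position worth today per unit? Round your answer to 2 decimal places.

C$19.70

Current fair forward for the remaining 15 months: F = S·e^(r·T), r = 0.0452
F = 205.59 · e^(0.0452 × 15/12) = 205.59 × 1.058127 = 217.5403
Value of long forward = (F − K)·e^(−rT) = (217.5403 − 196.69) · e^(−0.0452·15/12)
= 20.8503 × 0.945066 = 19.70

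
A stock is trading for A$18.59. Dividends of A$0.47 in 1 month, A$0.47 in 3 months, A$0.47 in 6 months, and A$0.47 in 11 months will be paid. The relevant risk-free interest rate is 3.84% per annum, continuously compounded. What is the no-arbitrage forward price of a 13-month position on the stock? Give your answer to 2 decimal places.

A$17.45

PV(dividends) I = 0.47·e^(−0.0384·1/12) + 0.47·e^(−0.0384·3/12) + 0.47·e^(−0.0384·6/12) + 0.47·e^(−0.0384·11/12)
I = 0.4685 + 0.4655 + 0.4611 + 0.4537 = 1.8488
F = (S − I)·e^(rT) = (18.59 − 1.8488) · e^(0.0384·13/12)
= 16.7412 · e^0.041600 = 16.7412 × 1.042477 = A$17.45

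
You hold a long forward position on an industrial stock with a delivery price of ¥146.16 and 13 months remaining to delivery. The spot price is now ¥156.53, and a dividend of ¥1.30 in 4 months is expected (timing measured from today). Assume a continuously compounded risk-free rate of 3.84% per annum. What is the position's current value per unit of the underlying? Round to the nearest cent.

PV(remaining dividends) I = 1.30·e^(−0.0384·4/12) = 1.2835
Current forward F = (S − I)·e^(rT) = (156.53 − 1.2835)·e^(0.0384·13/12) = 155.2465 × 1.042477 = 161.8409
Value (long) = (F − K)·e^(−rT) = (161.8409 − 146.16) × 0.959253 = 15.0420
Value = ¥15.04

¥15.04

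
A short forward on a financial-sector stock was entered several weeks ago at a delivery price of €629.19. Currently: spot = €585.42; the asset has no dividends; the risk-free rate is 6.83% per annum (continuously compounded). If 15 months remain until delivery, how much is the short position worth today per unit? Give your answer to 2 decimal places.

Current fair forward for the remaining 15 months: F = S·e^(r·T), r = 0.0683
F = 585.42 · e^(0.0683 × 15/12) = 585.42 × 1.089125 = 637.5956
Value of long forward = (F − K)·e^(−rT) = (637.5956 − 629.19) · e^(−0.0683·15/12)
= 8.4056 × 0.918168 = 7.72
Short position value = −(long value) = -€7.72

-€7.72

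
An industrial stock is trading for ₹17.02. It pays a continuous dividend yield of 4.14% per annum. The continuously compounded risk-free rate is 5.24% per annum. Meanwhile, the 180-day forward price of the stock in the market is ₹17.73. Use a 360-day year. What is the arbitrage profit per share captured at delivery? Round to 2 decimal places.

₹0.62 per share

Fair forward: F* = S·e^(carry·T), with carry = (r − q) = 0.0524 − 0.0414 = 0.0110
F* = 17.02 · e^(0.0110 × 180/360) = 17.02 · e^0.005500 = 17.02 × 1.005515 = ₹17.1139
Market ₹17.73 > fair ₹17.1139: forward overpriced → cash-and-carry (buy spot, short the forward).
At maturity, profit = |F_mkt − F*| = |17.73 − 17.1139| = ₹0.62 per share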